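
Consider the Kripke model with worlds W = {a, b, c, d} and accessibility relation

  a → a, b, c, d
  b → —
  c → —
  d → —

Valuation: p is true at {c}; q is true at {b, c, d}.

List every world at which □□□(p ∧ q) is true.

{b, c, d}

a: successors {a, b, c, d}; □□(p ∧ q) there: a:F, b:T, c:T, d:T. ✗
b: no successors, so □□□(p ∧ q) holds vacuously. ✓
c: no successors, so □□□(p ∧ q) holds vacuously. ✓
d: no successors, so □□□(p ∧ q) holds vacuously. ✓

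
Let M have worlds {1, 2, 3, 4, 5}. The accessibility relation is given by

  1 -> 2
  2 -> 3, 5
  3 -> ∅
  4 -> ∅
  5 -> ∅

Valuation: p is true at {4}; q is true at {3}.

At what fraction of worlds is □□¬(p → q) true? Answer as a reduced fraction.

1: successors {2}; □¬(p → q) there: 2:F. ✗
2: successors {3, 5}; □¬(p → q) there: 3:T, 5:T. ✓
3: no successors, so □□¬(p → q) holds vacuously. ✓
4: no successors, so □□¬(p → q) holds vacuously. ✓
5: no successors, so □□¬(p → q) holds vacuously. ✓
That's 4 of 5 worlds, so 4/5.

4/5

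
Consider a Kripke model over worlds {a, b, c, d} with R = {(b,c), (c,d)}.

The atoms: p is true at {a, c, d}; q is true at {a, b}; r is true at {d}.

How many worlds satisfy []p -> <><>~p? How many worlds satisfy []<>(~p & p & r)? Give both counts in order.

For []p -> <><>~p:
a: []p is T, <><>~p is F. ✗
b: []p is T, <><>~p is F. ✗
c: []p is T, <><>~p is F. ✗
d: []p is T, <><>~p is F. ✗
— 0 worlds.
For []<>(~p & p & r):
a: no successors, so []<>(~p & p & r) holds vacuously. ✓
b: successors {c}; <>(~p & p & r) there: c:F. ✗
c: successors {d}; <>(~p & p & r) there: d:F. ✗
d: no successors, so []<>(~p & p & r) holds vacuously. ✓
— 2 worlds.

0 and 2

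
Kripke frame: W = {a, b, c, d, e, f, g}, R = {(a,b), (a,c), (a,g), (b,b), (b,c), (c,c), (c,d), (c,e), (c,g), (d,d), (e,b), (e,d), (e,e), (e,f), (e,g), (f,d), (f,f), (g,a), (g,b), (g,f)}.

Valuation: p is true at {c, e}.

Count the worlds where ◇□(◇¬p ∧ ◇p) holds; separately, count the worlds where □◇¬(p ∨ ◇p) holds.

For ◇□(◇¬p ∧ ◇p):
a: successors {b, c, g}; □(◇¬p ∧ ◇p) there: b:T, c:F, g:F. ✓
b: successors {b, c}; □(◇¬p ∧ ◇p) there: b:T, c:F. ✓
c: successors {c, d, e, g}; □(◇¬p ∧ ◇p) there: c:F, d:F, e:F, g:F. ✗
d: successors {d}; □(◇¬p ∧ ◇p) there: d:F. ✗
e: successors {b, d, e, f, g}; □(◇¬p ∧ ◇p) there: b:T, d:F, e:F, f:F, g:F. ✓
f: successors {d, f}; □(◇¬p ∧ ◇p) there: d:F, f:F. ✗
g: successors {a, b, f}; □(◇¬p ∧ ◇p) there: a:F, b:T, f:F. ✓
— 4 worlds.
For □◇¬(p ∨ ◇p):
a: successors {b, c, g}; ◇¬(p ∨ ◇p) there: b:F, c:T, g:T. ✗
b: successors {b, c}; ◇¬(p ∨ ◇p) there: b:F, c:T. ✗
c: successors {c, d, e, g}; ◇¬(p ∨ ◇p) there: c:T, d:T, e:T, g:T. ✓
d: successors {d}; ◇¬(p ∨ ◇p) there: d:T. ✓
e: successors {b, d, e, f, g}; ◇¬(p ∨ ◇p) there: b:F, d:T, e:T, f:T, g:T. ✗
f: successors {d, f}; ◇¬(p ∨ ◇p) there: d:T, f:T. ✓
g: successors {a, b, f}; ◇¬(p ∨ ◇p) there: a:T, b:F, f:T. ✗
— 3 worlds.

4 and 3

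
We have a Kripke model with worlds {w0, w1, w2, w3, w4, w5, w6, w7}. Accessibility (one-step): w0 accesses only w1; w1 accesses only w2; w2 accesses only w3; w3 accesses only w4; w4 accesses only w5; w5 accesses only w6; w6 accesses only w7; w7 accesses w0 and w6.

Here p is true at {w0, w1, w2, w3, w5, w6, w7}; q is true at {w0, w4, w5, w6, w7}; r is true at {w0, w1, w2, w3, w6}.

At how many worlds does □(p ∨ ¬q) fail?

w0: successors {w1}; p ∨ ¬q there: w1:T. ✓
w1: successors {w2}; p ∨ ¬q there: w2:T. ✓
w2: successors {w3}; p ∨ ¬q there: w3:T. ✓
w3: successors {w4}; p ∨ ¬q there: w4:F. ✗
w4: successors {w5}; p ∨ ¬q there: w5:T. ✓
w5: successors {w6}; p ∨ ¬q there: w6:T. ✓
w6: successors {w7}; p ∨ ¬q there: w7:T. ✓
w7: successors {w0, w6}; p ∨ ¬q there: w0:T, w6:T. ✓
Satisfying worlds: {w0, w1, w2, w4, w5, w6, w7}.
So □(p ∨ ¬q) fails at the other 1 world.

1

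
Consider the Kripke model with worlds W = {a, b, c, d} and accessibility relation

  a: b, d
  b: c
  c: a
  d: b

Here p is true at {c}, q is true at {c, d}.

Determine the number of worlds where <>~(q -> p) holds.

a: successors {b, d}; ~(q -> p) there: b:F, d:T. ✓
b: successors {c}; ~(q -> p) there: c:F. ✗
c: successors {a}; ~(q -> p) there: a:F. ✗
d: successors {b}; ~(q -> p) there: b:F. ✗
Satisfying worlds: {a}.

1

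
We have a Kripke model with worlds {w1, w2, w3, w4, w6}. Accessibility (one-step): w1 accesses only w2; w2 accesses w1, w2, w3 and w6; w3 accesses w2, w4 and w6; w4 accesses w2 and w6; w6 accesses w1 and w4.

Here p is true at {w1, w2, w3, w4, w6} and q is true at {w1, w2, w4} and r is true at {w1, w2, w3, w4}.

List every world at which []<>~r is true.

{w1}

w1: successors {w2}; <>~r there: w2:T. ✓
w2: successors {w1, w2, w3, w6}; <>~r there: w1:F, w2:T, w3:T, w6:F. ✗
w3: successors {w2, w4, w6}; <>~r there: w2:T, w4:T, w6:F. ✗
w4: successors {w2, w6}; <>~r there: w2:T, w6:F. ✗
w6: successors {w1, w4}; <>~r there: w1:F, w4:T. ✗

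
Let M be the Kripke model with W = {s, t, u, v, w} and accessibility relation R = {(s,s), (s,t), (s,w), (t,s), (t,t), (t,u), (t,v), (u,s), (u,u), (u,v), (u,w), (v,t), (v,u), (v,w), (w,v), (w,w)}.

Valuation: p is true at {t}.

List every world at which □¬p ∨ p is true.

{t, u, w}

s: □¬p is F, p is F. ✗
t: □¬p is F, p is T. ✓
u: □¬p is T, p is F. ✓
v: □¬p is F, p is F. ✗
w: □¬p is T, p is F. ✓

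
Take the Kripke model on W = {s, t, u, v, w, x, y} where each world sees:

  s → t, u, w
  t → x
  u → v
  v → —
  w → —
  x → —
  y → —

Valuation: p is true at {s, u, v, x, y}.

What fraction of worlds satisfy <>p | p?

6/7

s: <>p is T, p is T. ✓
t: <>p is T, p is F. ✓
u: <>p is T, p is T. ✓
v: <>p is F, p is T. ✓
w: <>p is F, p is F. ✗
x: <>p is F, p is T. ✓
y: <>p is F, p is T. ✓
That's 6 of 7 worlds, so 6/7.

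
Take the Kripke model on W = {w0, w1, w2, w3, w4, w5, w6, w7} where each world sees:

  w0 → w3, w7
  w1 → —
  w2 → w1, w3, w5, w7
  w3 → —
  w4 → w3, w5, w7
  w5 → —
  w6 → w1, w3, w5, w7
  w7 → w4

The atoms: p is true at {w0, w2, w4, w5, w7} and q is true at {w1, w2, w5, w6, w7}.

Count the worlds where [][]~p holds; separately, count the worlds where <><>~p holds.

For [][]~p:
w0: successors {w3, w7}; []~p there: w3:T, w7:F. ✗
w1: no successors, so [][]~p holds vacuously. ✓
w2: successors {w1, w3, w5, w7}; []~p there: w1:T, w3:T, w5:T, w7:F. ✗
w3: no successors, so [][]~p holds vacuously. ✓
w4: successors {w3, w5, w7}; []~p there: w3:T, w5:T, w7:F. ✗
w5: no successors, so [][]~p holds vacuously. ✓
w6: successors {w1, w3, w5, w7}; []~p there: w1:T, w3:T, w5:T, w7:F. ✗
w7: successors {w4}; []~p there: w4:F. ✗
— 3 worlds.
For <><>~p:
w0: successors {w3, w7}; <>~p there: w3:F, w7:F. ✗
w1: no successors, so <><>~p fails. ✗
w2: successors {w1, w3, w5, w7}; <>~p there: w1:F, w3:F, w5:F, w7:F. ✗
w3: no successors, so <><>~p fails. ✗
w4: successors {w3, w5, w7}; <>~p there: w3:F, w5:F, w7:F. ✗
w5: no successors, so <><>~p fails. ✗
w6: successors {w1, w3, w5, w7}; <>~p there: w1:F, w3:F, w5:F, w7:F. ✗
w7: successors {w4}; <>~p there: w4:T. ✓
— 1 world.

3 and 1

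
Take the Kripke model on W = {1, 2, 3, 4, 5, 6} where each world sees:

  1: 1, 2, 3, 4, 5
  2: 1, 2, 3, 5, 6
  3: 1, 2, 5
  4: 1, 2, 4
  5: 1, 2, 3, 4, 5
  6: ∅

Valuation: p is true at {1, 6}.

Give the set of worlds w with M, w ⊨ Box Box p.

{6}

1: successors {1, 2, 3, 4, 5}; Box p there: 1:F, 2:F, 3:F, 4:F, 5:F. ✗
2: successors {1, 2, 3, 5, 6}; Box p there: 1:F, 2:F, 3:F, 5:F, 6:T. ✗
3: successors {1, 2, 5}; Box p there: 1:F, 2:F, 5:F. ✗
4: successors {1, 2, 4}; Box p there: 1:F, 2:F, 4:F. ✗
5: successors {1, 2, 3, 4, 5}; Box p there: 1:F, 2:F, 3:F, 4:F, 5:F. ✗
6: no successors, so Box Box p holds vacuously. ✓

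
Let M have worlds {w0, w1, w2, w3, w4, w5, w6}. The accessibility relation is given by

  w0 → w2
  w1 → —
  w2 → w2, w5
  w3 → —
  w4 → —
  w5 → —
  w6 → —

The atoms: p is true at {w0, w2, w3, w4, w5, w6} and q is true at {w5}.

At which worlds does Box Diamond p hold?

w0: successors {w2}; Diamond p there: w2:T. ✓
w1: no successors, so Box Diamond p holds vacuously. ✓
w2: successors {w2, w5}; Diamond p there: w2:T, w5:F. ✗
w3: no successors, so Box Diamond p holds vacuously. ✓
w4: no successors, so Box Diamond p holds vacuously. ✓
w5: no successors, so Box Diamond p holds vacuously. ✓
w6: no successors, so Box Diamond p holds vacuously. ✓

{w0, w1, w3, w4, w5, w6}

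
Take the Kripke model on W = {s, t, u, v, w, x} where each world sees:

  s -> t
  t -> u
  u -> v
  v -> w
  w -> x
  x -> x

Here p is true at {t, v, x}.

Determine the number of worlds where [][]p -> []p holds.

4

s: [][]p is F, []p is T. ✓
t: [][]p is T, []p is F. ✗
u: [][]p is F, []p is T. ✓
v: [][]p is T, []p is F. ✗
w: [][]p is T, []p is T. ✓
x: [][]p is T, []p is T. ✓
Satisfying worlds: {s, u, w, x}.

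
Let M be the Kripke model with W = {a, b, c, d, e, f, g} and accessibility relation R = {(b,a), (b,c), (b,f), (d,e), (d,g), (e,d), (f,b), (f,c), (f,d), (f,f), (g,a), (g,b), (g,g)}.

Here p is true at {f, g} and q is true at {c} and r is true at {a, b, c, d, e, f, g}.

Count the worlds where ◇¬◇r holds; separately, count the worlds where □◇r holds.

For ◇¬◇r:
a: no successors, so ◇¬◇r fails. ✗
b: successors {a, c, f}; ¬◇r there: a:T, c:T, f:F. ✓
c: no successors, so ◇¬◇r fails. ✗
d: successors {e, g}; ¬◇r there: e:F, g:F. ✗
e: successors {d}; ¬◇r there: d:F. ✗
f: successors {b, c, d, f}; ¬◇r there: b:F, c:T, d:F, f:F. ✓
g: successors {a, b, g}; ¬◇r there: a:T, b:F, g:F. ✓
— 3 worlds.
For □◇r:
a: no successors, so □◇r holds vacuously. ✓
b: successors {a, c, f}; ◇r there: a:F, c:F, f:T. ✗
c: no successors, so □◇r holds vacuously. ✓
d: successors {e, g}; ◇r there: e:T, g:T. ✓
e: successors {d}; ◇r there: d:T. ✓
f: successors {b, c, d, f}; ◇r there: b:T, c:F, d:T, f:T. ✗
g: successors {a, b, g}; ◇r there: a:F, b:T, g:T. ✗
— 4 worlds.

3 and 4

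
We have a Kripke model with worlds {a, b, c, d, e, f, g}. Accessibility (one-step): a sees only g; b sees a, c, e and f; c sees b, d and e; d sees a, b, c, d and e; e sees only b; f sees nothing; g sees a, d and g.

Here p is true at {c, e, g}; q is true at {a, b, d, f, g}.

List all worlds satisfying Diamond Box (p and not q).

{b}

a: successors {g}; Box (p and not q) there: g:F. ✗
b: successors {a, c, e, f}; Box (p and not q) there: a:F, c:F, e:F, f:T. ✓
c: successors {b, d, e}; Box (p and not q) there: b:F, d:F, e:F. ✗
d: successors {a, b, c, d, e}; Box (p and not q) there: a:F, b:F, c:F, d:F, e:F. ✗
e: successors {b}; Box (p and not q) there: b:F. ✗
f: no successors, so Diamond Box (p and not q) fails. ✗
g: successors {a, d, g}; Box (p and not q) there: a:F, d:F, g:F. ✗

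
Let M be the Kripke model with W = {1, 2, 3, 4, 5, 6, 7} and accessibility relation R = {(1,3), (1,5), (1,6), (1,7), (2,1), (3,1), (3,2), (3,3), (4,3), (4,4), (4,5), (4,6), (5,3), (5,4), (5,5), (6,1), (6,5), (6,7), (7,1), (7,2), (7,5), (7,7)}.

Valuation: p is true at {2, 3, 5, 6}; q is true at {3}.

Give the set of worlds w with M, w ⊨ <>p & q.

1: <>p is T, q is F. ✗
2: <>p is F, q is F. ✗
3: <>p is T, q is T. ✓
4: <>p is T, q is F. ✗
5: <>p is T, q is F. ✗
6: <>p is T, q is F. ✗
7: <>p is T, q is F. ✗

{3}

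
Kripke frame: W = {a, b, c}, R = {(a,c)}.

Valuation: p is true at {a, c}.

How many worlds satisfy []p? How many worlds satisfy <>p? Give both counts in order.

3 and 1

For []p:
a: successors {c}; p there: c:T. ✓
b: no successors, so []p holds vacuously. ✓
c: no successors, so []p holds vacuously. ✓
— 3 worlds.
For <>p:
a: successors {c}; p there: c:T. ✓
b: no successors, so <>p fails. ✗
c: no successors, so <>p fails. ✗
— 1 world.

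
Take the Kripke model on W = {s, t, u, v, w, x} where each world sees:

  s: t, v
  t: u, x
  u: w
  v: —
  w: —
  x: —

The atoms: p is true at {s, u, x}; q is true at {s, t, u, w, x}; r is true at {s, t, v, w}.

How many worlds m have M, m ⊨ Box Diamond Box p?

s: successors {t, v}; Diamond Box p there: t:T, v:F. ✗
t: successors {u, x}; Diamond Box p there: u:T, x:F. ✗
u: successors {w}; Diamond Box p there: w:F. ✗
v: no successors, so Box Diamond Box p holds vacuously. ✓
w: no successors, so Box Diamond Box p holds vacuously. ✓
x: no successors, so Box Diamond Box p holds vacuously. ✓
Satisfying worlds: {v, w, x}.

3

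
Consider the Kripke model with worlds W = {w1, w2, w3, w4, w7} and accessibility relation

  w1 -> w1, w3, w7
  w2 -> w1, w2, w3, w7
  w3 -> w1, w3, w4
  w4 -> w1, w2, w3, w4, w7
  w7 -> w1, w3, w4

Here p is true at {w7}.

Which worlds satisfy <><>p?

{w1, w2, w3, w4, w7}

w1: successors {w1, w3, w7}; <>p there: w1:T, w3:F, w7:F. ✓
w2: successors {w1, w2, w3, w7}; <>p there: w1:T, w2:T, w3:F, w7:F. ✓
w3: successors {w1, w3, w4}; <>p there: w1:T, w3:F, w4:T. ✓
w4: successors {w1, w2, w3, w4, w7}; <>p there: w1:T, w2:T, w3:F, w4:T, w7:F. ✓
w7: successors {w1, w3, w4}; <>p there: w1:T, w3:F, w4:T. ✓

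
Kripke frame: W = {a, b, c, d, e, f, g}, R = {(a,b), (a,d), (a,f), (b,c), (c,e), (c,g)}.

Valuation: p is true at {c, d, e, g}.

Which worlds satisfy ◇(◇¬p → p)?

{a, b, c}

a: successors {b, d, f}; ◇¬p → p there: b:T, d:T, f:T. ✓
b: successors {c}; ◇¬p → p there: c:T. ✓
c: successors {e, g}; ◇¬p → p there: e:T, g:T. ✓
d: no successors, so ◇(◇¬p → p) fails. ✗
e: no successors, so ◇(◇¬p → p) fails. ✗
f: no successors, so ◇(◇¬p → p) fails. ✗
g: no successors, so ◇(◇¬p → p) fails. ✗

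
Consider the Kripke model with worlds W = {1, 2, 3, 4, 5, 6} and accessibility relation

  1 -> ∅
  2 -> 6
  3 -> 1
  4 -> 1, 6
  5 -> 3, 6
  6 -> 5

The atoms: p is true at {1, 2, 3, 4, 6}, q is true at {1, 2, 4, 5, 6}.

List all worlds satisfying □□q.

{1, 2, 3, 4, 5}

1: no successors, so □□q holds vacuously. ✓
2: successors {6}; □q there: 6:T. ✓
3: successors {1}; □q there: 1:T. ✓
4: successors {1, 6}; □q there: 1:T, 6:T. ✓
5: successors {3, 6}; □q there: 3:T, 6:T. ✓
6: successors {5}; □q there: 5:F. ✗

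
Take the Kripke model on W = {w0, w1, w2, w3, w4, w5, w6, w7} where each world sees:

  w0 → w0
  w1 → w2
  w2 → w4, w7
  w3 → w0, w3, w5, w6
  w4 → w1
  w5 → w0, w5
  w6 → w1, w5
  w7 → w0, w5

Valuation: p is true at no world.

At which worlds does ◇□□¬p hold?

w0: successors {w0}; □□¬p there: w0:T. ✓
w1: successors {w2}; □□¬p there: w2:T. ✓
w2: successors {w4, w7}; □□¬p there: w4:T, w7:T. ✓
w3: successors {w0, w3, w5, w6}; □□¬p there: w0:T, w3:T, w5:T, w6:T. ✓
w4: successors {w1}; □□¬p there: w1:T. ✓
w5: successors {w0, w5}; □□¬p there: w0:T, w5:T. ✓
w6: successors {w1, w5}; □□¬p there: w1:T, w5:T. ✓
w7: successors {w0, w5}; □□¬p there: w0:T, w5:T. ✓

{w0, w1, w2, w3, w4, w5, w6, w7}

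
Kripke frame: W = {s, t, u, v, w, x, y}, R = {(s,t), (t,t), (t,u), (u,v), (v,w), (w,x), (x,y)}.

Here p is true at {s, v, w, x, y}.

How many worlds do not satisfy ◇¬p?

s: successors {t}; ¬p there: t:T. ✓
t: successors {t, u}; ¬p there: t:T, u:T. ✓
u: successors {v}; ¬p there: v:F. ✗
v: successors {w}; ¬p there: w:F. ✗
w: successors {x}; ¬p there: x:F. ✗
x: successors {y}; ¬p there: y:F. ✗
y: no successors, so ◇¬p fails. ✗
Satisfying worlds: {s, t}.
So ◇¬p fails at the other 5 worlds.

5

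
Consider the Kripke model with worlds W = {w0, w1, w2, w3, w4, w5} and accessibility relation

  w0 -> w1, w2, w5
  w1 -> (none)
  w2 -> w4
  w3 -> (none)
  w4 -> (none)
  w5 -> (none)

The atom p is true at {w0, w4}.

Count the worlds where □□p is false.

w0: successors {w1, w2, w5}; □p there: w1:T, w2:T, w5:T. ✓
w1: no successors, so □□p holds vacuously. ✓
w2: successors {w4}; □p there: w4:T. ✓
w3: no successors, so □□p holds vacuously. ✓
w4: no successors, so □□p holds vacuously. ✓
w5: no successors, so □□p holds vacuously. ✓
Satisfying worlds: {w0, w1, w2, w3, w4, w5}.
So □□p fails at the other 0 worlds.

0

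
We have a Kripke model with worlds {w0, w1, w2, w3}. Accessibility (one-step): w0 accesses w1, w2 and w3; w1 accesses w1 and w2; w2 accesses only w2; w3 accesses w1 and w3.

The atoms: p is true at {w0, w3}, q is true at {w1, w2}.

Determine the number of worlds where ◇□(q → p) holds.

0

w0: successors {w1, w2, w3}; □(q → p) there: w1:F, w2:F, w3:F. ✗
w1: successors {w1, w2}; □(q → p) there: w1:F, w2:F. ✗
w2: successors {w2}; □(q → p) there: w2:F. ✗
w3: successors {w1, w3}; □(q → p) there: w1:F, w3:F. ✗
Satisfying worlds: ∅.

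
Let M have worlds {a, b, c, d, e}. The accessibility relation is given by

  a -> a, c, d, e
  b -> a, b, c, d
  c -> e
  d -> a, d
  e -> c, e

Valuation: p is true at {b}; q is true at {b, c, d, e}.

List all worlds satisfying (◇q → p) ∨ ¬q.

a: ◇q → p is F, ¬q is T. ✓
b: ◇q → p is T, ¬q is F. ✓
c: ◇q → p is F, ¬q is F. ✗
d: ◇q → p is F, ¬q is F. ✗
e: ◇q → p is F, ¬q is F. ✗

{a, b}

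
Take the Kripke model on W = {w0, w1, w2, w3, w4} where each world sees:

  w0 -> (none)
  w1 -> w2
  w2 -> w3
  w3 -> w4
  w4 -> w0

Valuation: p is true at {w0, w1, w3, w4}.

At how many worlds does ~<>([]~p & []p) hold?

w0: <>([]~p & []p) is F. ✓
w1: <>([]~p & []p) is F. ✓
w2: <>([]~p & []p) is F. ✓
w3: <>([]~p & []p) is F. ✓
w4: <>([]~p & []p) is T. ✗
Satisfying worlds: {w0, w1, w2, w3}.

4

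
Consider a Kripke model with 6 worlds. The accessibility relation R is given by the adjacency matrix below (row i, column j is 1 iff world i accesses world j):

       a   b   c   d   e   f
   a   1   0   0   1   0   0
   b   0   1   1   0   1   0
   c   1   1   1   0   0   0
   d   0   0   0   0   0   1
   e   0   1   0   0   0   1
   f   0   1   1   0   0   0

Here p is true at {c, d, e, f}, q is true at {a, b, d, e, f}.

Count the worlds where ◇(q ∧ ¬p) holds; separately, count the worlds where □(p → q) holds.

5 and 3

For ◇(q ∧ ¬p):
a: successors {a, d}; q ∧ ¬p there: a:T, d:F. ✓
b: successors {b, c, e}; q ∧ ¬p there: b:T, c:F, e:F. ✓
c: successors {a, b, c}; q ∧ ¬p there: a:T, b:T, c:F. ✓
d: successors {f}; q ∧ ¬p there: f:F. ✗
e: successors {b, f}; q ∧ ¬p there: b:T, f:F. ✓
f: successors {b, c}; q ∧ ¬p there: b:T, c:F. ✓
— 5 worlds.
For □(p → q):
a: successors {a, d}; p → q there: a:T, d:T. ✓
b: successors {b, c, e}; p → q there: b:T, c:F, e:T. ✗
c: successors {a, b, c}; p → q there: a:T, b:T, c:F. ✗
d: successors {f}; p → q there: f:T. ✓
e: successors {b, f}; p → q there: b:T, f:T. ✓
f: successors {b, c}; p → q there: b:T, c:F. ✗
— 3 worlds.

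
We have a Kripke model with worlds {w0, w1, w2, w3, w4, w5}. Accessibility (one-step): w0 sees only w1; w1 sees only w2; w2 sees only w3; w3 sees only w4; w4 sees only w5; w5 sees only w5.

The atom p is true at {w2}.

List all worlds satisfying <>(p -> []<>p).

{w0, w2, w3, w4, w5}

w0: successors {w1}; p -> []<>p there: w1:T. ✓
w1: successors {w2}; p -> []<>p there: w2:F. ✗
w2: successors {w3}; p -> []<>p there: w3:T. ✓
w3: successors {w4}; p -> []<>p there: w4:T. ✓
w4: successors {w5}; p -> []<>p there: w5:T. ✓
w5: successors {w5}; p -> []<>p there: w5:T. ✓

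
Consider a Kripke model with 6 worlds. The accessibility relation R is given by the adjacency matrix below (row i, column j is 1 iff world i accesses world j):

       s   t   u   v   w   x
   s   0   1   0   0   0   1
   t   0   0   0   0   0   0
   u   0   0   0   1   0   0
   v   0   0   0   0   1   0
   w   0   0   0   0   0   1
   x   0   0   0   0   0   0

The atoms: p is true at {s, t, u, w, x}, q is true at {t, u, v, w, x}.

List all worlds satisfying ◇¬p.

s: successors {t, x}; ¬p there: t:F, x:F. ✗
t: no successors, so ◇¬p fails. ✗
u: successors {v}; ¬p there: v:T. ✓
v: successors {w}; ¬p there: w:F. ✗
w: successors {x}; ¬p there: x:F. ✗
x: no successors, so ◇¬p fails. ✗

{u}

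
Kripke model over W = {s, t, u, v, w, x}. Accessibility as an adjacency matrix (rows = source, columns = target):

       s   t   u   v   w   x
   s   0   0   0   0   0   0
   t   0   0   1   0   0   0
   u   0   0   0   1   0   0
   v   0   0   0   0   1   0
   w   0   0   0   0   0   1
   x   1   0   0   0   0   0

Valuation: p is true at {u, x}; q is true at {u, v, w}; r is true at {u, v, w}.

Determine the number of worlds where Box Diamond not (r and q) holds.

s: no successors, so Box Diamond not (r and q) holds vacuously. ✓
t: successors {u}; Diamond not (r and q) there: u:F. ✗
u: successors {v}; Diamond not (r and q) there: v:F. ✗
v: successors {w}; Diamond not (r and q) there: w:T. ✓
w: successors {x}; Diamond not (r and q) there: x:T. ✓
x: successors {s}; Diamond not (r and q) there: s:F. ✗
Satisfying worlds: {s, v, w}.

3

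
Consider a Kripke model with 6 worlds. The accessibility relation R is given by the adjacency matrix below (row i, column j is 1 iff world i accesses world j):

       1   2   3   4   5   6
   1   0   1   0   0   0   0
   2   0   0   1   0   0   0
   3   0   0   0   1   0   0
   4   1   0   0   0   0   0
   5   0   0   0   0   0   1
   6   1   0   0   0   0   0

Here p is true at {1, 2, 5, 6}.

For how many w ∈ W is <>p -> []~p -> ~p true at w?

6

1: <>p is T, []~p -> ~p is T. ✓
2: <>p is F, []~p -> ~p is F. ✓
3: <>p is F, []~p -> ~p is T. ✓
4: <>p is T, []~p -> ~p is T. ✓
5: <>p is T, []~p -> ~p is T. ✓
6: <>p is T, []~p -> ~p is T. ✓
Satisfying worlds: {1, 2, 3, 4, 5, 6}.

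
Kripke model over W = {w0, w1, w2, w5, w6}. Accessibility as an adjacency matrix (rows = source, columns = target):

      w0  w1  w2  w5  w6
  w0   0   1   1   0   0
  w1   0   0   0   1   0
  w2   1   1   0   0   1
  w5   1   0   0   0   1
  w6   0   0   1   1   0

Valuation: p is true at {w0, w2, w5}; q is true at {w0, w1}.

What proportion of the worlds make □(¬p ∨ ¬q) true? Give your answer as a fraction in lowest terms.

w0: successors {w1, w2}; ¬p ∨ ¬q there: w1:T, w2:T. ✓
w1: successors {w5}; ¬p ∨ ¬q there: w5:T. ✓
w2: successors {w0, w1, w6}; ¬p ∨ ¬q there: w0:F, w1:T, w6:T. ✗
w5: successors {w0, w6}; ¬p ∨ ¬q there: w0:F, w6:T. ✗
w6: successors {w2, w5}; ¬p ∨ ¬q there: w2:T, w5:T. ✓
That's 3 of 5 worlds, so 3/5.

3/5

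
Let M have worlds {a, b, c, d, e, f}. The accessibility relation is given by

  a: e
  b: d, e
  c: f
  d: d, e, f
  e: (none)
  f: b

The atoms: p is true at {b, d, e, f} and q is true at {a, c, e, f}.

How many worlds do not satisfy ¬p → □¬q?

a: ¬p is T, □¬q is F. ✗
b: ¬p is F, □¬q is F. ✓
c: ¬p is T, □¬q is F. ✗
d: ¬p is F, □¬q is F. ✓
e: ¬p is F, □¬q is T. ✓
f: ¬p is F, □¬q is T. ✓
Satisfying worlds: {b, d, e, f}.
So ¬p → □¬q fails at the other 2 worlds.

2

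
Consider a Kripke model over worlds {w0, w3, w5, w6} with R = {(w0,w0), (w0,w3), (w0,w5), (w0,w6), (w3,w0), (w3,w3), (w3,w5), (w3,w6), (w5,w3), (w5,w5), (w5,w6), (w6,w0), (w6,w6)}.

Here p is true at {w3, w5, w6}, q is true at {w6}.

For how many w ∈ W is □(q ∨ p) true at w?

w0: successors {w0, w3, w5, w6}; q ∨ p there: w0:F, w3:T, w5:T, w6:T. ✗
w3: successors {w0, w3, w5, w6}; q ∨ p there: w0:F, w3:T, w5:T, w6:T. ✗
w5: successors {w3, w5, w6}; q ∨ p there: w3:T, w5:T, w6:T. ✓
w6: successors {w0, w6}; q ∨ p there: w0:F, w6:T. ✗
Satisfying worlds: {w5}.

1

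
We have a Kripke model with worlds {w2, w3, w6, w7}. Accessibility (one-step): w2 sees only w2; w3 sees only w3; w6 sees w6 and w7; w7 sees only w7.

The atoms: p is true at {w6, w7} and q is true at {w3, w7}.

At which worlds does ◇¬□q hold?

w2: successors {w2}; ¬□q there: w2:T. ✓
w3: successors {w3}; ¬□q there: w3:F. ✗
w6: successors {w6, w7}; ¬□q there: w6:T, w7:F. ✓
w7: successors {w7}; ¬□q there: w7:F. ✗

{w2, w6}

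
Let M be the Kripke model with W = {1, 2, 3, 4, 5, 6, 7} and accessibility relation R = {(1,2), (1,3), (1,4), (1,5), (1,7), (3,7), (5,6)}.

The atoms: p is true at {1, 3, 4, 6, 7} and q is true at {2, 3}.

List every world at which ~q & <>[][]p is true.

{1, 5}

1: ~q is T, <>[][]p is T. ✓
2: ~q is F, <>[][]p is F. ✗
3: ~q is F, <>[][]p is T. ✗
4: ~q is T, <>[][]p is F. ✗
5: ~q is T, <>[][]p is T. ✓
6: ~q is T, <>[][]p is F. ✗
7: ~q is T, <>[][]p is F. ✗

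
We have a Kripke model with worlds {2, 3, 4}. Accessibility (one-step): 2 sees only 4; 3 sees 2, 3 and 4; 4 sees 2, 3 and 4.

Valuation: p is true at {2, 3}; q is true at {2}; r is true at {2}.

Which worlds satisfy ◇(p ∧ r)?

2: successors {4}; p ∧ r there: 4:F. ✗
3: successors {2, 3, 4}; p ∧ r there: 2:T, 3:F, 4:F. ✓
4: successors {2, 3, 4}; p ∧ r there: 2:T, 3:F, 4:F. ✓

{3, 4}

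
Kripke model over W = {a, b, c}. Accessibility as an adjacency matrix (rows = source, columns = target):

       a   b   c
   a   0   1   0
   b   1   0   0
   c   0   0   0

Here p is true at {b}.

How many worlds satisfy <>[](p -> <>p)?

1

a: successors {b}; [](p -> <>p) there: b:T. ✓
b: successors {a}; [](p -> <>p) there: a:F. ✗
c: no successors, so <>[](p -> <>p) fails. ✗
Satisfying worlds: {a}.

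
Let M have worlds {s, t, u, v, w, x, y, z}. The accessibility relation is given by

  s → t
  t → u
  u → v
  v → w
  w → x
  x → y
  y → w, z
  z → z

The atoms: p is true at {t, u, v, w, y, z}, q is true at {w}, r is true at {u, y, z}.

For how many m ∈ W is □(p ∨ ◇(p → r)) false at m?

0

s: successors {t}; p ∨ ◇(p → r) there: t:T. ✓
t: successors {u}; p ∨ ◇(p → r) there: u:T. ✓
u: successors {v}; p ∨ ◇(p → r) there: v:T. ✓
v: successors {w}; p ∨ ◇(p → r) there: w:T. ✓
w: successors {x}; p ∨ ◇(p → r) there: x:T. ✓
x: successors {y}; p ∨ ◇(p → r) there: y:T. ✓
y: successors {w, z}; p ∨ ◇(p → r) there: w:T, z:T. ✓
z: successors {z}; p ∨ ◇(p → r) there: z:T. ✓
Satisfying worlds: {s, t, u, v, w, x, y, z}.
So □(p ∨ ◇(p → r)) fails at the other 0 worlds.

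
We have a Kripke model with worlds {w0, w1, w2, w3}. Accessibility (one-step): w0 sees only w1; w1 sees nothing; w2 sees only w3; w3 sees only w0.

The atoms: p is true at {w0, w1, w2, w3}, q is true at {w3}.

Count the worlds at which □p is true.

w0: successors {w1}; p there: w1:T. ✓
w1: no successors, so □p holds vacuously. ✓
w2: successors {w3}; p there: w3:T. ✓
w3: successors {w0}; p there: w0:T. ✓
Satisfying worlds: {w0, w1, w2, w3}.

4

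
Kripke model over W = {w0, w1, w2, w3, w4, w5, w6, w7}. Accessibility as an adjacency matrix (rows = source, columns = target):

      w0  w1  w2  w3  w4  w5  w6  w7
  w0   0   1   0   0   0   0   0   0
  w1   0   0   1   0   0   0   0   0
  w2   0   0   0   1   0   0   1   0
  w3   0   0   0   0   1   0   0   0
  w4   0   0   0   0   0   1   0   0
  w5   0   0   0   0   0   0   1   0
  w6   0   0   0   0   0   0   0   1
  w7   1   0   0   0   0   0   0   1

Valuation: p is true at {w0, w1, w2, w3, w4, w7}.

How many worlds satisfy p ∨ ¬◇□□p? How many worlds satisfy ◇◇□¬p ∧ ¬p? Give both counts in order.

For p ∨ ¬◇□□p:
w0: p is T, ¬◇□□p is T. ✓
w1: p is T, ¬◇□□p is F. ✓
w2: p is T, ¬◇□□p is F. ✓
w3: p is T, ¬◇□□p is T. ✓
w4: p is T, ¬◇□□p is F. ✓
w5: p is F, ¬◇□□p is F. ✗
w6: p is F, ¬◇□□p is F. ✗
w7: p is T, ¬◇□□p is F. ✓
— 6 worlds.
For ◇◇□¬p ∧ ¬p:
w0: ◇◇□¬p is F, ¬p is F. ✗
w1: ◇◇□¬p is F, ¬p is F. ✗
w2: ◇◇□¬p is T, ¬p is F. ✗
w3: ◇◇□¬p is T, ¬p is F. ✗
w4: ◇◇□¬p is F, ¬p is F. ✗
w5: ◇◇□¬p is F, ¬p is T. ✗
w6: ◇◇□¬p is F, ¬p is T. ✗
w7: ◇◇□¬p is F, ¬p is F. ✗
— 0 worlds.

6 and 0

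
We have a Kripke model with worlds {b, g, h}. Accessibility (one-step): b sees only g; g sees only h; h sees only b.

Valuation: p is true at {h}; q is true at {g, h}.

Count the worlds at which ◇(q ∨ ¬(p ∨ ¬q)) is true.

b: successors {g}; q ∨ ¬(p ∨ ¬q) there: g:T. ✓
g: successors {h}; q ∨ ¬(p ∨ ¬q) there: h:T. ✓
h: successors {b}; q ∨ ¬(p ∨ ¬q) there: b:F. ✗
Satisfying worlds: {b, g}.

2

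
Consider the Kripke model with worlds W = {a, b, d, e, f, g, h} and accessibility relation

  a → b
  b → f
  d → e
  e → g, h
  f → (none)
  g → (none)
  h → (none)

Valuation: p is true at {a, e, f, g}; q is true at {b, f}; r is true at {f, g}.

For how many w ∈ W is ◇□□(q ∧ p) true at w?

4

a: successors {b}; □□(q ∧ p) there: b:T. ✓
b: successors {f}; □□(q ∧ p) there: f:T. ✓
d: successors {e}; □□(q ∧ p) there: e:T. ✓
e: successors {g, h}; □□(q ∧ p) there: g:T, h:T. ✓
f: no successors, so ◇□□(q ∧ p) fails. ✗
g: no successors, so ◇□□(q ∧ p) fails. ✗
h: no successors, so ◇□□(q ∧ p) fails. ✗
Satisfying worlds: {a, b, d, e}.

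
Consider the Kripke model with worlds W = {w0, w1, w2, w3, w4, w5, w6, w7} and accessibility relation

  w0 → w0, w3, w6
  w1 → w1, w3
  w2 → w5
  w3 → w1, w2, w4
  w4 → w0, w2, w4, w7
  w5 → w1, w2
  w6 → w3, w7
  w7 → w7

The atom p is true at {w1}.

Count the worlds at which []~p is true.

w0: successors {w0, w3, w6}; ~p there: w0:T, w3:T, w6:T. ✓
w1: successors {w1, w3}; ~p there: w1:F, w3:T. ✗
w2: successors {w5}; ~p there: w5:T. ✓
w3: successors {w1, w2, w4}; ~p there: w1:F, w2:T, w4:T. ✗
w4: successors {w0, w2, w4, w7}; ~p there: w0:T, w2:T, w4:T, w7:T. ✓
w5: successors {w1, w2}; ~p there: w1:F, w2:T. ✗
w6: successors {w3, w7}; ~p there: w3:T, w7:T. ✓
w7: successors {w7}; ~p there: w7:T. ✓
Satisfying worlds: {w0, w2, w4, w6, w7}.

5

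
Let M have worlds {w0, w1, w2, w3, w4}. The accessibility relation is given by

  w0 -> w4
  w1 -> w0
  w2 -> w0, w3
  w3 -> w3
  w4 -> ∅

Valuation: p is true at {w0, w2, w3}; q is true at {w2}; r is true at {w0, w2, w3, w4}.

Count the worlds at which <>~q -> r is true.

4

w0: <>~q is T, r is T. ✓
w1: <>~q is T, r is F. ✗
w2: <>~q is T, r is T. ✓
w3: <>~q is T, r is T. ✓
w4: <>~q is F, r is T. ✓
Satisfying worlds: {w0, w2, w3, w4}.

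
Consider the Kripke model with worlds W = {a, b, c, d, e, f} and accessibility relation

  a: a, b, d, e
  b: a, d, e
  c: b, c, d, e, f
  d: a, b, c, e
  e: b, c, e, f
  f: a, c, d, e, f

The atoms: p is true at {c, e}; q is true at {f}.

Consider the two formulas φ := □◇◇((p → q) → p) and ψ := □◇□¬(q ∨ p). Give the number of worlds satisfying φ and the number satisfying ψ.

For □◇◇((p → q) → p):
a: successors {a, b, d, e}; ◇◇((p → q) → p) there: a:T, b:T, d:T, e:T. ✓
b: successors {a, d, e}; ◇◇((p → q) → p) there: a:T, d:T, e:T. ✓
c: successors {b, c, d, e, f}; ◇◇((p → q) → p) there: b:T, c:T, d:T, e:T, f:T. ✓
d: successors {a, b, c, e}; ◇◇((p → q) → p) there: a:T, b:T, c:T, e:T. ✓
e: successors {b, c, e, f}; ◇◇((p → q) → p) there: b:T, c:T, e:T, f:T. ✓
f: successors {a, c, d, e, f}; ◇◇((p → q) → p) there: a:T, c:T, d:T, e:T, f:T. ✓
— 6 worlds.
For □◇□¬(q ∨ p):
a: successors {a, b, d, e}; ◇□¬(q ∨ p) there: a:F, b:F, d:F, e:F. ✗
b: successors {a, d, e}; ◇□¬(q ∨ p) there: a:F, d:F, e:F. ✗
c: successors {b, c, d, e, f}; ◇□¬(q ∨ p) there: b:F, c:F, d:F, e:F, f:F. ✗
d: successors {a, b, c, e}; ◇□¬(q ∨ p) there: a:F, b:F, c:F, e:F. ✗
e: successors {b, c, e, f}; ◇□¬(q ∨ p) there: b:F, c:F, e:F, f:F. ✗
f: successors {a, c, d, e, f}; ◇□¬(q ∨ p) there: a:F, c:F, d:F, e:F, f:F. ✗
— 0 worlds.

6 and 0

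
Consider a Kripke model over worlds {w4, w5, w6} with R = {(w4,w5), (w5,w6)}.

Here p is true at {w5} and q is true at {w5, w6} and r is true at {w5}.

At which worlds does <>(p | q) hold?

w4: successors {w5}; p | q there: w5:T. ✓
w5: successors {w6}; p | q there: w6:T. ✓
w6: no successors, so <>(p | q) fails. ✗

{w4, w5}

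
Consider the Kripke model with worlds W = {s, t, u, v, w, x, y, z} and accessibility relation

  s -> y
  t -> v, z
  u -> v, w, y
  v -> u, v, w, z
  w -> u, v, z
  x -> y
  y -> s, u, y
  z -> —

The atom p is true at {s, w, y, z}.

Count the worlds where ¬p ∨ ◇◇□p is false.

1

s: ¬p is F, ◇◇□p is T. ✓
t: ¬p is T, ◇◇□p is T. ✓
u: ¬p is T, ◇◇□p is T. ✓
v: ¬p is T, ◇◇□p is T. ✓
w: ¬p is F, ◇◇□p is T. ✓
x: ¬p is T, ◇◇□p is T. ✓
y: ¬p is F, ◇◇□p is T. ✓
z: ¬p is F, ◇◇□p is F. ✗
Satisfying worlds: {s, t, u, v, w, x, y}.
So ¬p ∨ ◇◇□p fails at the other 1 world.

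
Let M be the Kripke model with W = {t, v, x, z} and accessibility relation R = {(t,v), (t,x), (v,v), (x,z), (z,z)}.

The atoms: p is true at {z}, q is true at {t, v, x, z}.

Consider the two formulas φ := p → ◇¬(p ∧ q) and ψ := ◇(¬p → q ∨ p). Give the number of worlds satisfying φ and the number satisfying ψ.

For p → ◇¬(p ∧ q):
t: p is F, ◇¬(p ∧ q) is T. ✓
v: p is F, ◇¬(p ∧ q) is T. ✓
x: p is F, ◇¬(p ∧ q) is F. ✓
z: p is T, ◇¬(p ∧ q) is F. ✗
— 3 worlds.
For ◇(¬p → q ∨ p):
t: successors {v, x}; ¬p → q ∨ p there: v:T, x:T. ✓
v: successors {v}; ¬p → q ∨ p there: v:T. ✓
x: successors {z}; ¬p → q ∨ p there: z:T. ✓
z: successors {z}; ¬p → q ∨ p there: z:T. ✓
— 4 worlds.

3 and 4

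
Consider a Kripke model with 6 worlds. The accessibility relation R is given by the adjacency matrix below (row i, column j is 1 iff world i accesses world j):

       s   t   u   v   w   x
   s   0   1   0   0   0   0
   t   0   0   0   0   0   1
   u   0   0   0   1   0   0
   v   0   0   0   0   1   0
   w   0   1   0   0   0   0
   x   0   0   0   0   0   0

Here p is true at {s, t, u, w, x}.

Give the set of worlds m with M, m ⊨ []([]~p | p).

s: successors {t}; []~p | p there: t:T. ✓
t: successors {x}; []~p | p there: x:T. ✓
u: successors {v}; []~p | p there: v:F. ✗
v: successors {w}; []~p | p there: w:T. ✓
w: successors {t}; []~p | p there: t:T. ✓
x: no successors, so []([]~p | p) holds vacuously. ✓

{s, t, v, w, x}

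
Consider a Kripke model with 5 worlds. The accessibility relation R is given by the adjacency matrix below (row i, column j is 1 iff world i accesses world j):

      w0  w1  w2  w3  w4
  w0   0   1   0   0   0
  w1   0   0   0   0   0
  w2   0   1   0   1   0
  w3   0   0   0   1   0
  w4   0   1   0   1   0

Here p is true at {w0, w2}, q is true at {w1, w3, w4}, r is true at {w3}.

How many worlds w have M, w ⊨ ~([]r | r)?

w0: []r | r is F. ✓
w1: []r | r is T. ✗
w2: []r | r is F. ✓
w3: []r | r is T. ✗
w4: []r | r is F. ✓
Satisfying worlds: {w0, w2, w4}.

3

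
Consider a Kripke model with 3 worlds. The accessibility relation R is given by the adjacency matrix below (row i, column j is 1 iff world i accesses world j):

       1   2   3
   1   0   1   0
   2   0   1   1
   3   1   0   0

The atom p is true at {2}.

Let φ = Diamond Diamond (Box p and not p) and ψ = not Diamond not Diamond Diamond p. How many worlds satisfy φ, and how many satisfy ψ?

For Diamond Diamond (Box p and not p):
1: successors {2}; Diamond (Box p and not p) there: 2:F. ✗
2: successors {2, 3}; Diamond (Box p and not p) there: 2:F, 3:T. ✓
3: successors {1}; Diamond (Box p and not p) there: 1:F. ✗
— 1 world.
For not Diamond not Diamond Diamond p:
1: Diamond not Diamond Diamond p is F. ✓
2: Diamond not Diamond Diamond p is F. ✓
3: Diamond not Diamond Diamond p is F. ✓
— 3 worlds.

1 and 3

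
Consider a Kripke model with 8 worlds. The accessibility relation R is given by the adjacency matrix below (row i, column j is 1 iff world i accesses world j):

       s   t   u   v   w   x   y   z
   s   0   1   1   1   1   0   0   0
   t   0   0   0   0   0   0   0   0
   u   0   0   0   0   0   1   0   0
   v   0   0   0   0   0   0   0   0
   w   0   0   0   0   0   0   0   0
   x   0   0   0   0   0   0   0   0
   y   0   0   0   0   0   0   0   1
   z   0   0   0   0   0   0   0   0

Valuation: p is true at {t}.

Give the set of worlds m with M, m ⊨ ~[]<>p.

s: []<>p is F. ✓
t: []<>p is T. ✗
u: []<>p is F. ✓
v: []<>p is T. ✗
w: []<>p is T. ✗
x: []<>p is T. ✗
y: []<>p is F. ✓
z: []<>p is T. ✗

{s, u, y}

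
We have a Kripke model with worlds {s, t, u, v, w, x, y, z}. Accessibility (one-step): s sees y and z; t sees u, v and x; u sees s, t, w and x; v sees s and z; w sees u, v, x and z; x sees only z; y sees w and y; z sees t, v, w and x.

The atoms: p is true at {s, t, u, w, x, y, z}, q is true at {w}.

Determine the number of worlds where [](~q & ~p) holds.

0

s: successors {y, z}; ~q & ~p there: y:F, z:F. ✗
t: successors {u, v, x}; ~q & ~p there: u:F, v:T, x:F. ✗
u: successors {s, t, w, x}; ~q & ~p there: s:F, t:F, w:F, x:F. ✗
v: successors {s, z}; ~q & ~p there: s:F, z:F. ✗
w: successors {u, v, x, z}; ~q & ~p there: u:F, v:T, x:F, z:F. ✗
x: successors {z}; ~q & ~p there: z:F. ✗
y: successors {w, y}; ~q & ~p there: w:F, y:F. ✗
z: successors {t, v, w, x}; ~q & ~p there: t:F, v:T, w:F, x:F. ✗
Satisfying worlds: ∅.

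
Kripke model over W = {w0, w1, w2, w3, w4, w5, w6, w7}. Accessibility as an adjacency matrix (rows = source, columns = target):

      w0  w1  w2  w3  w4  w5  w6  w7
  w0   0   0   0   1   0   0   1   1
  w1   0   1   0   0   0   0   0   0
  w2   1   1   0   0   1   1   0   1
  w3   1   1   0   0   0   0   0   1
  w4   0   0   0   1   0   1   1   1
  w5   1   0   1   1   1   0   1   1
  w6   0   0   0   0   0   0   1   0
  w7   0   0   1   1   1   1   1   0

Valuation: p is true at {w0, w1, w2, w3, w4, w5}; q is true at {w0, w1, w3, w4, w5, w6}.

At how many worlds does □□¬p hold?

w0: successors {w3, w6, w7}; □¬p there: w3:F, w6:T, w7:F. ✗
w1: successors {w1}; □¬p there: w1:F. ✗
w2: successors {w0, w1, w4, w5, w7}; □¬p there: w0:F, w1:F, w4:F, w5:F, w7:F. ✗
w3: successors {w0, w1, w7}; □¬p there: w0:F, w1:F, w7:F. ✗
w4: successors {w3, w5, w6, w7}; □¬p there: w3:F, w5:F, w6:T, w7:F. ✗
w5: successors {w0, w2, w3, w4, w6, w7}; □¬p there: w0:F, w2:F, w3:F, w4:F, w6:T, w7:F. ✗
w6: successors {w6}; □¬p there: w6:T. ✓
w7: successors {w2, w3, w4, w5, w6}; □¬p there: w2:F, w3:F, w4:F, w5:F, w6:T. ✗
Satisfying worlds: {w6}.

1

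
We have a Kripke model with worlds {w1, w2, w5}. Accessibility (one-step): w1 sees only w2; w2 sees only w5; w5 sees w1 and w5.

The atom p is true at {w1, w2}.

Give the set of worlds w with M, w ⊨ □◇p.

w1: successors {w2}; ◇p there: w2:F. ✗
w2: successors {w5}; ◇p there: w5:T. ✓
w5: successors {w1, w5}; ◇p there: w1:T, w5:T. ✓

{w2, w5}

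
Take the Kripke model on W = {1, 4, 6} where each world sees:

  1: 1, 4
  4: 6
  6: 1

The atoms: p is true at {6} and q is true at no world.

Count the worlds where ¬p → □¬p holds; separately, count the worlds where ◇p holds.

2 and 1

For ¬p → □¬p:
1: ¬p is T, □¬p is T. ✓
4: ¬p is T, □¬p is F. ✗
6: ¬p is F, □¬p is T. ✓
— 2 worlds.
For ◇p:
1: successors {1, 4}; p there: 1:F, 4:F. ✗
4: successors {6}; p there: 6:T. ✓
6: successors {1}; p there: 1:F. ✗
— 1 world.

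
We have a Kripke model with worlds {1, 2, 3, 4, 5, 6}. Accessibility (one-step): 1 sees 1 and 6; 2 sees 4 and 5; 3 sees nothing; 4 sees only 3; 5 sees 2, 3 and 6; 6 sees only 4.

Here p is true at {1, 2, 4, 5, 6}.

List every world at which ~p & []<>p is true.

{3}

1: ~p is F, []<>p is T. ✗
2: ~p is F, []<>p is F. ✗
3: ~p is T, []<>p is T. ✓
4: ~p is F, []<>p is F. ✗
5: ~p is F, []<>p is F. ✗
6: ~p is F, []<>p is F. ✗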